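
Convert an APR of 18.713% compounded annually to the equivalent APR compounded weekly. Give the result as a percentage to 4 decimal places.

Compounded annually, EAR = nominal = 0.187130.
Solve (1 + r/52)^52 = 1.187130: r/52 = 1.187130^(1/52) − 1 = 0.003304, so r = 0.171822 = 17.1822%.

17.1822%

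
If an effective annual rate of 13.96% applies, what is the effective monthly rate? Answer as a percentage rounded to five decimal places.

The per-month rate i satisfies (1 + i)^12 = 1 + 0.1396.
i = 1.1396^(1/12) − 1 = 0.0109493 = 1.09493%.

1.09493%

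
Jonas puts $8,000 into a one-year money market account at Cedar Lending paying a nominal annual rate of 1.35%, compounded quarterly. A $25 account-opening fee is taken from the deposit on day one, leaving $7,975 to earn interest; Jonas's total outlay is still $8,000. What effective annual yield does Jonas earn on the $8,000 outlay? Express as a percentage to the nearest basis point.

Value after one year: 7,975 × (1 + 0.0135/4)^4 = 7,975 × 1.013568 = $8,083.21.
Effective yield on the $8,000 outlay: 8,083.21 / 8,000 − 1 = 0.010401 = 1.04%.

1.04%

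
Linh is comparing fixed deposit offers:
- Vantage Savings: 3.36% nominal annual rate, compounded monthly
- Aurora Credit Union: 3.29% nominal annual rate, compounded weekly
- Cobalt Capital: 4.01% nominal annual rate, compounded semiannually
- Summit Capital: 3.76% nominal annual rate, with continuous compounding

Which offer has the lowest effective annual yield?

Aurora Credit Union

Vantage Savings: (1 + 0.0336/12)^12 − 1 = 3.412%
Aurora Credit Union: (1 + 0.0329/52)^52 − 1 = 3.344%
Cobalt Capital: (1 + 0.0401/2)^2 − 1 = 4.050%
Summit Capital: e^0.0376 − 1 = 3.832%
The lowest effective annual rate is Aurora Credit Union at 3.344%.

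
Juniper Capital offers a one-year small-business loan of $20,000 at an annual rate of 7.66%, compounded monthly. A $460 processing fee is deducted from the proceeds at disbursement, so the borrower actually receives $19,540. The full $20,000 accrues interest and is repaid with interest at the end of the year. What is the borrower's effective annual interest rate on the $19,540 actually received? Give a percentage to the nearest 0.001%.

10.476%

Amount owed after one year: 20,000 × (1 + 0.0766/12)^12 = 20,000 × 1.079347 = $21,586.95.
Effective rate on net proceeds: 21,586.95 / 19,540 − 1 = 0.104757 = 10.476%.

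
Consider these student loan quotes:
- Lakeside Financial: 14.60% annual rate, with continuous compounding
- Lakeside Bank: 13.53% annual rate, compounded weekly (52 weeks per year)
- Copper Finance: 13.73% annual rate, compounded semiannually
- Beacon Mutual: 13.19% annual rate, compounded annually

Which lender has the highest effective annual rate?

Lakeside Financial

Lakeside Financial: e^0.1460 − 1 = 15.720%
Lakeside Bank: (1 + 0.1353/52)^52 − 1 = 14.468%
Copper Finance: (1 + 0.1373/2)^2 − 1 = 14.201%
Beacon Mutual: compounded annually, EAR = 13.190%
The highest effective annual rate is Lakeside Financial at 15.720%.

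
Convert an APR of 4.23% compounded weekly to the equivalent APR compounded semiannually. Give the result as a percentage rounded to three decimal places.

4.273%

EAR = (1 + 0.0423/52)^52 − 1 = 0.043189.
Solve (1 + r/2)^2 = 1.043189: r/2 = 1.043189^(1/2) − 1 = 0.021366, so r = 0.042733 = 4.273%.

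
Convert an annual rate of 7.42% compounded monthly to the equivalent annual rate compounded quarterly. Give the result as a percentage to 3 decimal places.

EAR = (1 + 0.0742/12)^12 − 1 = 0.076776.
Solve (1 + r/4)^4 = 1.076776: r/4 = 1.076776^(1/4) − 1 = 0.018665, so r = 0.074660 = 7.466%.

7.466%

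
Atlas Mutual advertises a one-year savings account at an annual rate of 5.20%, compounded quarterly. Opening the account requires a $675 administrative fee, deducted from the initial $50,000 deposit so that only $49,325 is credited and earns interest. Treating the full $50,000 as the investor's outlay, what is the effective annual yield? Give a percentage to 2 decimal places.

Value after one year: 49,325 × (1 + 0.0520/4)^4 = 49,325 × 1.053023 = $51,940.35.
Effective yield on the $50,000 outlay: 51,940.35 / 50,000 − 1 = 0.038807 = 3.88%.

3.88%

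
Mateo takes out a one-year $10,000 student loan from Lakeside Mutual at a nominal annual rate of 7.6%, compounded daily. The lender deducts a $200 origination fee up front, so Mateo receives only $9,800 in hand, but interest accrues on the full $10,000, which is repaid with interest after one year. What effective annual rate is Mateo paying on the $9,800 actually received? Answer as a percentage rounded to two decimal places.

10.10%

Amount owed after one year: 10,000 × (1 + 0.076/365)^365 = 10,000 × 1.078954 = $10,789.54.
Effective rate on net proceeds: 10,789.54 / 9,800 − 1 = 0.100974 = 10.10%.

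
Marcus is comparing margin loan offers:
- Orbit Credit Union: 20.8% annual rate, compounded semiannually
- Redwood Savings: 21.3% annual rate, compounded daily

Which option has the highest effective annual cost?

Orbit Credit Union: (1 + 0.208/2)^2 − 1 = 21.882%
Redwood Savings: (1 + 0.213/365)^365 − 1 = 23.731%
The highest effective annual rate is Redwood Savings at 23.731%.

Redwood Savings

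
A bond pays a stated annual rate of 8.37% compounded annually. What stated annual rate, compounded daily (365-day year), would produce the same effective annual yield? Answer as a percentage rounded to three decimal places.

Compounded annually, EAR = nominal = 0.083700.
Solve (1 + r/365)^365 = 1.083700: r/365 = 1.083700^(1/365) − 1 = 0.000220, so r = 0.080390 = 8.039%.

8.039%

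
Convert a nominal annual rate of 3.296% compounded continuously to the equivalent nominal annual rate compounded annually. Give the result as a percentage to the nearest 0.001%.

3.351%

EAR under continuous compounding: e^0.03296 − 1 = 0.033509.
Compounded annually, the equivalent nominal rate is the EAR itself: 3.351%.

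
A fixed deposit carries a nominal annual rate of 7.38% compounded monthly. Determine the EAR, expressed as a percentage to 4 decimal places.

EAR = (1 + 0.0738/12)^12 − 1.
= 1.076348 − 1 = 7.6348%.

7.6348%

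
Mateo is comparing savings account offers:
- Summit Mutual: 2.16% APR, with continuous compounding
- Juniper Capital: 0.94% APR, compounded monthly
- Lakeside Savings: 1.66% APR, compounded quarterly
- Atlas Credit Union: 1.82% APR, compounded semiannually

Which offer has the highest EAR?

Summit Mutual: e^0.0216 − 1 = 2.183%
Juniper Capital: (1 + 0.0094/12)^12 − 1 = 0.944%
Lakeside Savings: (1 + 0.0166/4)^4 − 1 = 1.670%
Atlas Credit Union: (1 + 0.0182/2)^2 − 1 = 1.828%
The highest effective annual rate is Summit Mutual at 2.183%.

Summit Mutual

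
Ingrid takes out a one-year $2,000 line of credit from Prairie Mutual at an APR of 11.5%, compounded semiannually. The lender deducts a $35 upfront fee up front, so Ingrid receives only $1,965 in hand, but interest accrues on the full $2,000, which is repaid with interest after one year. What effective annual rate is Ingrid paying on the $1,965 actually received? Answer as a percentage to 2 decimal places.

13.82%

Amount owed after one year: 2,000 × (1 + 0.115/2)^2 = 2,000 × 1.118306 = $2,236.61.
Effective rate on net proceeds: 2,236.61 / 1,965 − 1 = 0.138225 = 13.82%.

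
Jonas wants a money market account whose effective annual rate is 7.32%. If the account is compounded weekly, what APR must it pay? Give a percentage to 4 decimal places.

(1 + r/52)^52 − 1 = 0.0732, so 1 + r/52 = 1.0732^(1/52).
r/52 = 0.001359, so r = 0.070693 = 7.0693%.

7.0693%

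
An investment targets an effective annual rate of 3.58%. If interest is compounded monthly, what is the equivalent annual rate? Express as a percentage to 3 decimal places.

3.523%

(1 + r/12)^12 − 1 = 0.0358, so 1 + r/12 = 1.0358^(1/12).
r/12 = 0.002935, so r = 0.035226 = 3.523%.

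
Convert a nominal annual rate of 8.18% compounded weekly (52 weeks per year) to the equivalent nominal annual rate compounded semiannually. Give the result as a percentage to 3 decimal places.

8.343%

EAR = (1 + 0.0818/52)^52 − 1 = 0.085169.
Solve (1 + r/2)^2 = 1.085169: r/2 = 1.085169^(1/2) − 1 = 0.041714, so r = 0.083429 = 8.343%.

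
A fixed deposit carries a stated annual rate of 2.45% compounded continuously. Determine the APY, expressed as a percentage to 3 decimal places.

With continuous compounding, EAR = e^0.0245 − 1.
e^0.0245 = 1.024803, so EAR = 0.024803 = 2.480%.

2.480%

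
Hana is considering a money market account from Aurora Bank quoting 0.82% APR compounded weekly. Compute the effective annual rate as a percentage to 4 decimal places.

EAR = (1 + 0.0082/52)^52 − 1.
= 1.008233 − 1 = 0.8233%.

0.8233%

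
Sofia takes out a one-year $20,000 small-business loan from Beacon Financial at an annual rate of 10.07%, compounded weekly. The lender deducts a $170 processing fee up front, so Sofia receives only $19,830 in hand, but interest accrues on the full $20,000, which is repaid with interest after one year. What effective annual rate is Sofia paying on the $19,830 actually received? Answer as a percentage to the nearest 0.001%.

11.532%

Amount owed after one year: 20,000 × (1 + 0.1007/52)^52 = 20,000 × 1.105837 = $22,116.74.
Effective rate on net proceeds: 22,116.74 / 19,830 − 1 = 0.115317 = 11.532%.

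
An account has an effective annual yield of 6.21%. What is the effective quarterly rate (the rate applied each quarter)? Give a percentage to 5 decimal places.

1.51760%

The per-quarter rate i satisfies (1 + i)^4 = 1 + 0.0621.
i = 1.0621^(1/4) − 1 = 0.0151760 = 1.51760%.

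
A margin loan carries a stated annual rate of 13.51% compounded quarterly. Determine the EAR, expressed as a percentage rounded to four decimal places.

14.2100%

EAR = (1 + 0.1351/4)^4 − 1.
= (1 + 0.033775)^4 − 1 = 1.142100 − 1 = 14.2100%.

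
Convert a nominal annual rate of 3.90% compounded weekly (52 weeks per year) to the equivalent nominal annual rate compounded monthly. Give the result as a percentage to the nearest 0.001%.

EAR = (1 + 0.0390/52)^52 − 1 = 0.039755.
Solve (1 + r/12)^12 = 1.039755: r/12 = 1.039755^(1/12) − 1 = 0.003254, so r = 0.039049 = 3.905%.

3.905%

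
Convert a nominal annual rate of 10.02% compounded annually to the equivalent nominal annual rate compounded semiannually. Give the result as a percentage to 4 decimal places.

Compounded annually, EAR = nominal = 0.100200.
Solve (1 + r/2)^2 = 1.100200: r/2 = 1.100200^(1/2) − 1 = 0.048904, so r = 0.097808 = 9.7808%.

9.7808%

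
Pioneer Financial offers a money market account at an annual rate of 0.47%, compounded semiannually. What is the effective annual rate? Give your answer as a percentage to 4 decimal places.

0.4706%

EAR = (1 + 0.0047/2)^2 − 1.
= 1.004706 − 1 = 0.4706%.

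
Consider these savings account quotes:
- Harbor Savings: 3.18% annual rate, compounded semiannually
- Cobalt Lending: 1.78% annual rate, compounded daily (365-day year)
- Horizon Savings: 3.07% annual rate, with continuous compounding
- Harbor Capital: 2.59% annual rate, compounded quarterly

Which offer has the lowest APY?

Cobalt Lending

Harbor Savings: (1 + 0.0318/2)^2 − 1 = 3.205%
Cobalt Lending: (1 + 0.0178/365)^365 − 1 = 1.796%
Horizon Savings: e^0.0307 − 1 = 3.118%
Harbor Capital: (1 + 0.0259/4)^4 − 1 = 2.615%
The lowest effective annual rate is Cobalt Lending at 1.796%.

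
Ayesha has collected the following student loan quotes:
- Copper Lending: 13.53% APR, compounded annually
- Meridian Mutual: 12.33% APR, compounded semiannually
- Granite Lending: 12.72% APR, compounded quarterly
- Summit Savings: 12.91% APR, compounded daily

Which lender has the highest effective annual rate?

Summit Savings

Copper Lending: compounded annually, EAR = 13.530%
Meridian Mutual: (1 + 0.1233/2)^2 − 1 = 12.710%
Granite Lending: (1 + 0.1272/4)^4 − 1 = 13.340%
Summit Savings: (1 + 0.1291/365)^365 − 1 = 13.778%
The highest effective annual rate is Summit Savings at 13.778%.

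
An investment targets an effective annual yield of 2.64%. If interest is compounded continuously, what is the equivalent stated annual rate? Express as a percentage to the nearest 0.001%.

2.606%

Continuous: nominal r satisfies e^r − 1 = 0.0264.
r = ln(1 + 0.0264) = ln(1.0264) = 0.026058 = 2.606%.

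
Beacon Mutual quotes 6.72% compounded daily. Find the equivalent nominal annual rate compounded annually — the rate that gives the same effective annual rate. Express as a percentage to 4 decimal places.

EAR = (1 + 0.0672/365)^365 − 1 = 0.069503.
Compounded annually, the equivalent nominal rate is the EAR itself: 6.9503%.

6.9503%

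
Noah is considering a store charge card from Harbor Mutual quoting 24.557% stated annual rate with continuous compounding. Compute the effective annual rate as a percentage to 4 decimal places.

With continuous compounding, EAR = e^0.24557 − 1.
e^0.24557 = 1.278350, so EAR = 0.278350 = 27.8350%.

27.8350%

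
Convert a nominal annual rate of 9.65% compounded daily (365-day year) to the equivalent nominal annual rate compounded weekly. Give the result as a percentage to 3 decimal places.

EAR = (1 + 0.0965/365)^365 − 1 = 0.101296.
Solve (1 + r/52)^52 = 1.101296: r/52 = 1.101296^(1/52) − 1 = 0.001857, so r = 0.096577 = 9.658%.

9.658%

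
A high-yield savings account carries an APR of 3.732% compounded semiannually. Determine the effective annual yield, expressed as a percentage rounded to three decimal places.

3.767%

EAR = (1 + 0.03732/2)^2 − 1.
= 1.037668 − 1 = 3.767%.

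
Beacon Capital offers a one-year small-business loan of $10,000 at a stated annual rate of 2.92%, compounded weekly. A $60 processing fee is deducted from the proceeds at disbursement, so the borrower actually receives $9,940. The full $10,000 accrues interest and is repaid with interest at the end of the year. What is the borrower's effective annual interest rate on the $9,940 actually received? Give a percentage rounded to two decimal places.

3.58%

Amount owed after one year: 10,000 × (1 + 0.0292/52)^52 = 10,000 × 1.029622 = $10,296.22.
Effective rate on net proceeds: 10,296.22 / 9,940 − 1 = 0.035837 = 3.58%.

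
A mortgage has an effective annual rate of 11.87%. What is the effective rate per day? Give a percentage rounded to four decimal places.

0.0307%

The per-day rate i satisfies (1 + i)^365 = 1 + 0.1187.
i = 1.1187^(1/365) − 1 = 0.0003074 = 0.0307%.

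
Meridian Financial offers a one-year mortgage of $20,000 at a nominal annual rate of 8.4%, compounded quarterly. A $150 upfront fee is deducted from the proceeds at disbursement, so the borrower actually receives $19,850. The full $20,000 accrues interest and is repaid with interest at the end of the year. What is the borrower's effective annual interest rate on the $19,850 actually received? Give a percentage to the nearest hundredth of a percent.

9.49%

Amount owed after one year: 20,000 × (1 + 0.084/4)^4 = 20,000 × 1.086683 = $21,733.66.
Effective rate on net proceeds: 21,733.66 / 19,850 − 1 = 0.094895 = 9.49%.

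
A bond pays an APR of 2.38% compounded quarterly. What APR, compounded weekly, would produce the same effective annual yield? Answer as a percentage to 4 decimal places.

EAR = (1 + 0.0238/4)^4 − 1 = 0.024013.
Solve (1 + r/52)^52 = 1.024013: r/52 = 1.024013^(1/52) − 1 = 0.000456, so r = 0.023735 = 2.3735%.

2.3735%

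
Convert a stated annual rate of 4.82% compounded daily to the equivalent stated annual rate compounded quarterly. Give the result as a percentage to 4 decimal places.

4.8488%

EAR = (1 + 0.0482/365)^365 − 1 = 0.049377.
Solve (1 + r/4)^4 = 1.049377: r/4 = 1.049377^(1/4) − 1 = 0.012122, so r = 0.048488 = 4.8488%.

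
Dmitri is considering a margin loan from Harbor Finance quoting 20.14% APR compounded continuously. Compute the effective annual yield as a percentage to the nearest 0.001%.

22.311%

With continuous compounding, EAR = e^0.2014 − 1.
e^0.2014 = 1.223114, so EAR = 0.223114 = 22.311%.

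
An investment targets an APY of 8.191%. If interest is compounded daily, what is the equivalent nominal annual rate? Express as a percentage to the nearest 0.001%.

7.874%

(1 + r/365)^365 − 1 = 0.08191, so 1 + r/365 = 1.08191^(1/365).
r/365 = 0.000216, so r = 0.078736 = 7.874%.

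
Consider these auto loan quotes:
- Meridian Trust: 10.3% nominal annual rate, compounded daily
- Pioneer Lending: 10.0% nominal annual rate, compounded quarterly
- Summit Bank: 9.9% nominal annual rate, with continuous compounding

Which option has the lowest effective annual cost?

Meridian Trust: (1 + 0.103/365)^365 − 1 = 10.848%
Pioneer Lending: (1 + 0.100/4)^4 − 1 = 10.381%
Summit Bank: e^0.099 − 1 = 10.407%
The lowest effective annual rate is Pioneer Lending at 10.381%.

Pioneer Lending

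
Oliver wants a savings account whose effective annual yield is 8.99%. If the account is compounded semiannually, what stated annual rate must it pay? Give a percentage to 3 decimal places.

8.797%

(1 + r/2)^2 − 1 = 0.0899, so 1 + r/2 = 1.0899^(1/2).
r/2 = 0.043983, so r = 0.087966 = 8.797%.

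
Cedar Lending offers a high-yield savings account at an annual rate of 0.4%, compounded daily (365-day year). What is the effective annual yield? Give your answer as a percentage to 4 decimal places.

EAR = (1 + 0.004/365)^365 − 1.
= (1 + 0.000011)^365 − 1 = 1.004008 − 1 = 0.4008%.

0.4008%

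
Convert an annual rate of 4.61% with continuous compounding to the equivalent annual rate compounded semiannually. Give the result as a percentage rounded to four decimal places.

4.6635%

EAR under continuous compounding: e^0.0461 − 1 = 0.047179.
Solve (1 + r/2)^2 = 1.047179: r/2 = 1.047179^(1/2) − 1 = 0.023318, so r = 0.046635 = 4.6635%.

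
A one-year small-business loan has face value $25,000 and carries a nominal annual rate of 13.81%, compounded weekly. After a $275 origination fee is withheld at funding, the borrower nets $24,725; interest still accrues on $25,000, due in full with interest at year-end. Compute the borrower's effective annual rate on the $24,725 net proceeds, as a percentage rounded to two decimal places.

16.06%

Amount owed after one year: 25,000 × (1 + 0.1381/52)^52 = 25,000 × 1.147880 = $28,697.01.
Effective rate on net proceeds: 28,697.01 / 24,725 − 1 = 0.160647 = 16.06%.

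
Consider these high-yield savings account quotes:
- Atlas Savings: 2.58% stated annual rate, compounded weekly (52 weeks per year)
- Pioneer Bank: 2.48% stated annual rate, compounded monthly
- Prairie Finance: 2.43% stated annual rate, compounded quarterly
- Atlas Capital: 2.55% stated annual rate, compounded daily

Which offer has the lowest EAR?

Prairie Finance

Atlas Savings: (1 + 0.0258/52)^52 − 1 = 2.613%
Pioneer Bank: (1 + 0.0248/12)^12 − 1 = 2.508%
Prairie Finance: (1 + 0.0243/4)^4 − 1 = 2.452%
Atlas Capital: (1 + 0.0255/365)^365 − 1 = 2.583%
The lowest effective annual rate is Prairie Finance at 2.452%.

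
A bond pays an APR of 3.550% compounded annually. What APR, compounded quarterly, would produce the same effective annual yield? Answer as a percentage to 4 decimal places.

Compounded annually, EAR = nominal = 0.035500.
Solve (1 + r/4)^4 = 1.035500: r/4 = 1.035500^(1/4) − 1 = 0.008759, so r = 0.035037 = 3.5037%.

3.5037%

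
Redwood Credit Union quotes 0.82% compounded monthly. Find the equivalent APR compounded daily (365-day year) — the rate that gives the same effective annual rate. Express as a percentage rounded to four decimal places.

0.8197%

EAR = (1 + 0.0082/12)^12 − 1 = 0.008231.
Solve (1 + r/365)^365 = 1.008231: r/365 = 1.008231^(1/365) − 1 = 0.000022, so r = 0.008197 = 0.8197%.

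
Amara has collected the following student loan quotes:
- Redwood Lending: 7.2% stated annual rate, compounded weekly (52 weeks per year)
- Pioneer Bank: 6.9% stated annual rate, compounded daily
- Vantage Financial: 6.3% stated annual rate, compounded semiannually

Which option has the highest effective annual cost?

Redwood Lending

Redwood Lending: (1 + 0.072/52)^52 − 1 = 7.460%
Pioneer Bank: (1 + 0.069/365)^365 − 1 = 7.143%
Vantage Financial: (1 + 0.063/2)^2 − 1 = 6.399%
The highest effective annual rate is Redwood Lending at 7.460%.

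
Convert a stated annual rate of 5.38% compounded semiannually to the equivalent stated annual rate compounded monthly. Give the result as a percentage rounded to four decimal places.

5.3207%

EAR = (1 + 0.0538/2)^2 − 1 = 0.054524.
Solve (1 + r/12)^12 = 1.054524: r/12 = 1.054524^(1/12) − 1 = 0.004434, so r = 0.053207 = 5.3207%.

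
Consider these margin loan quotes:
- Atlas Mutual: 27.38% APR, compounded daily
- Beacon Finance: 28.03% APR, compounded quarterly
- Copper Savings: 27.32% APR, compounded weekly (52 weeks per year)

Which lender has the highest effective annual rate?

Atlas Mutual: (1 + 0.2738/365)^365 − 1 = 31.482%
Beacon Finance: (1 + 0.2803/4)^4 − 1 = 31.116%
Copper Savings: (1 + 0.2732/52)^52 − 1 = 31.322%
The highest effective annual rate is Atlas Mutual at 31.482%.

Atlas Mutual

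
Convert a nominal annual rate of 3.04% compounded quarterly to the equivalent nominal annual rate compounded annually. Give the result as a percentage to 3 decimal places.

EAR = (1 + 0.0304/4)^4 − 1 = 0.030748.
Compounded annually, the equivalent nominal rate is the EAR itself: 3.075%.

3.075%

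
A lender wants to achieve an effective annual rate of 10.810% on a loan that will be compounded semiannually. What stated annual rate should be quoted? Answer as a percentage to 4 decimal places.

10.5327%

(1 + r/2)^2 − 1 = 0.10810, so 1 + r/2 = 1.10810^(1/2).
r/2 = 0.052663, so r = 0.105327 = 10.5327%.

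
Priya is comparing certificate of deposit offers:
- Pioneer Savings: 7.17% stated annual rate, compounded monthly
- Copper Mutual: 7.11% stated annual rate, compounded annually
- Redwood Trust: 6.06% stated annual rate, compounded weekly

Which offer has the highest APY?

Pioneer Savings

Pioneer Savings: (1 + 0.0717/12)^12 − 1 = 7.410%
Copper Mutual: compounded annually, EAR = 7.110%
Redwood Trust: (1 + 0.0606/52)^52 − 1 = 6.244%
The highest effective annual rate is Pioneer Savings at 7.410%.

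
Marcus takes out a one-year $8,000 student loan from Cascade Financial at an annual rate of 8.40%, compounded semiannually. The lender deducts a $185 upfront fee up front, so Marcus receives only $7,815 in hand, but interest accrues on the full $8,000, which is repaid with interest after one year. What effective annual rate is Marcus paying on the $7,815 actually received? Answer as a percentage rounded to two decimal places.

Amount owed after one year: 8,000 × (1 + 0.0840/2)^2 = 8,000 × 1.085764 = $8,686.11.
Effective rate on net proceeds: 8,686.11 / 7,815 − 1 = 0.111467 = 11.15%.

11.15%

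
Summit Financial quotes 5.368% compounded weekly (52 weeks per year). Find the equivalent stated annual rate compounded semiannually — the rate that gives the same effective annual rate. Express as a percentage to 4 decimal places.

EAR = (1 + 0.05368/52)^52 − 1 = 0.055118.
Solve (1 + r/2)^2 = 1.055118: r/2 = 1.055118^(1/2) − 1 = 0.027189, so r = 0.054378 = 5.4378%.

5.4378%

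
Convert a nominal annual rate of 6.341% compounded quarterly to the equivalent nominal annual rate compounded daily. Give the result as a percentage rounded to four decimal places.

EAR = (1 + 0.06341/4)^4 − 1 = 0.064934.
Solve (1 + r/365)^365 = 1.064934: r/365 = 1.064934^(1/365) − 1 = 0.000172, so r = 0.062918 = 6.2918%.

6.2918%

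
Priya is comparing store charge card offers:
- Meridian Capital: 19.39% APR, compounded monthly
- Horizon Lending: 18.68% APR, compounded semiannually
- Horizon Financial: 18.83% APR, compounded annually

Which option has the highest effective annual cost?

Meridian Capital: (1 + 0.1939/12)^12 − 1 = 21.209%
Horizon Lending: (1 + 0.1868/2)^2 − 1 = 19.552%
Horizon Financial: compounded annually, EAR = 18.830%
The highest effective annual rate is Meridian Capital at 21.209%.

Meridian Capital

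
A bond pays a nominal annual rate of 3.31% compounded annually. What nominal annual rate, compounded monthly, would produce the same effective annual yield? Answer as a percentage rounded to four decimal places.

Compounded annually, EAR = nominal = 0.033100.
Solve (1 + r/12)^12 = 1.033100: r/12 = 1.033100^(1/12) − 1 = 0.002717, so r = 0.032608 = 3.2608%.

3.2608%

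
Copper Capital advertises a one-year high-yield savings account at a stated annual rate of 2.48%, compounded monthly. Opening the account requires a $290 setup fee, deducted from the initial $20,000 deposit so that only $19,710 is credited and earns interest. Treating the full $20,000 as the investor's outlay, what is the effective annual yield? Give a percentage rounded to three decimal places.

1.022%

Value after one year: 19,710 × (1 + 0.0248/12)^12 = 19,710 × 1.025084 = $20,204.40.
Effective yield on the $20,000 outlay: 20,204.40 / 20,000 − 1 = 0.010220 = 1.022%.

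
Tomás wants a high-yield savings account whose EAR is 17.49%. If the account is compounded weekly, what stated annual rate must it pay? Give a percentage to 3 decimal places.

(1 + r/52)^52 − 1 = 0.1749, so 1 + r/52 = 1.1749^(1/52).
r/52 = 0.003104, so r = 0.161433 = 16.143%.

16.143%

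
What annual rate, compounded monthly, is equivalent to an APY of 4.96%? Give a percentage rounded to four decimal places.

4.8507%

(1 + r/12)^12 − 1 = 0.0496, so 1 + r/12 = 1.0496^(1/12).
r/12 = 0.004042, so r = 0.048507 = 4.8507%.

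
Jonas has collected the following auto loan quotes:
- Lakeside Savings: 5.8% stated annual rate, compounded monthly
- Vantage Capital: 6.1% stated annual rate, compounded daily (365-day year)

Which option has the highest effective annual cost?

Lakeside Savings: (1 + 0.058/12)^12 − 1 = 5.957%
Vantage Capital: (1 + 0.061/365)^365 − 1 = 6.289%
The highest effective annual rate is Vantage Capital at 6.289%.

Vantage Capital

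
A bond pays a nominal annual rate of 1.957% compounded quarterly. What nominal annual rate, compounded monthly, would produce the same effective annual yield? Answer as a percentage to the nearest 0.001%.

1.954%

EAR = (1 + 0.01957/4)^4 − 1 = 0.019714.
Solve (1 + r/12)^12 = 1.019714: r/12 = 1.019714^(1/12) − 1 = 0.001628, so r = 0.019538 = 1.954%.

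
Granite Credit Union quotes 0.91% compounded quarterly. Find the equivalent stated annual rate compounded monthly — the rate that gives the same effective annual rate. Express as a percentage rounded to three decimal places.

0.909%

EAR = (1 + 0.0091/4)^4 − 1 = 0.009131.
Solve (1 + r/12)^12 = 1.009131: r/12 = 1.009131^(1/12) − 1 = 0.000758, so r = 0.009093 = 0.909%.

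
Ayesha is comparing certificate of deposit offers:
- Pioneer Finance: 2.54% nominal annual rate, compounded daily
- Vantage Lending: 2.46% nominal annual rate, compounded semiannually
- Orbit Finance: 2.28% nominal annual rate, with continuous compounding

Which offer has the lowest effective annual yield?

Orbit Finance

Pioneer Finance: (1 + 0.0254/365)^365 − 1 = 2.572%
Vantage Lending: (1 + 0.0246/2)^2 − 1 = 2.475%
Orbit Finance: e^0.0228 − 1 = 2.306%
The lowest effective annual rate is Orbit Finance at 2.306%.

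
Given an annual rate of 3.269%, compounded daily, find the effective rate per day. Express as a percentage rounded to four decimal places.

With a nominal annual rate compounded daily, the periodic rate is the nominal rate divided by 365.
i = 0.03269 / 365 = 0.0000896 = 0.0090%.

0.0090%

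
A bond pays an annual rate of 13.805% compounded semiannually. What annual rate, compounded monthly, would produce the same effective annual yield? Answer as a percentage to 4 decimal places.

EAR = (1 + 0.13805/2)^2 − 1 = 0.142814.
Solve (1 + r/12)^12 = 1.142814: r/12 = 1.142814^(1/12) − 1 = 0.011187, so r = 0.134239 = 13.4239%.

13.4239%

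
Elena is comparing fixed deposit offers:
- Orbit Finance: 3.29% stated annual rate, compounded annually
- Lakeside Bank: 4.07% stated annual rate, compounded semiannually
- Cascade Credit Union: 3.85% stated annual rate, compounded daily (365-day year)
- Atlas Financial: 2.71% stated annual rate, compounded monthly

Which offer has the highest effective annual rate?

Orbit Finance: compounded annually, EAR = 3.290%
Lakeside Bank: (1 + 0.0407/2)^2 − 1 = 4.111%
Cascade Credit Union: (1 + 0.0385/365)^365 − 1 = 3.925%
Atlas Financial: (1 + 0.0271/12)^12 − 1 = 2.744%
The highest effective annual rate is Lakeside Bank at 4.111%.

Lakeside Bank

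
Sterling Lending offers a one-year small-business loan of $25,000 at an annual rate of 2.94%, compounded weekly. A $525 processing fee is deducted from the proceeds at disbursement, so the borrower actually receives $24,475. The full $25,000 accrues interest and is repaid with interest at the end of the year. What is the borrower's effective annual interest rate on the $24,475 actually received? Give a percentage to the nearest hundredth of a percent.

5.19%

Amount owed after one year: 25,000 × (1 + 0.0294/52)^52 = 25,000 × 1.029828 = $25,745.70.
Effective rate on net proceeds: 25,745.70 / 24,475 − 1 = 0.051918 = 5.19%.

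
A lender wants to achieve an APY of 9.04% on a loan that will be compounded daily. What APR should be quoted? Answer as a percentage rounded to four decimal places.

(1 + r/365)^365 − 1 = 0.0904, so 1 + r/365 = 1.0904^(1/365).
r/365 = 0.000237, so r = 0.086555 = 8.6555%.

8.6555%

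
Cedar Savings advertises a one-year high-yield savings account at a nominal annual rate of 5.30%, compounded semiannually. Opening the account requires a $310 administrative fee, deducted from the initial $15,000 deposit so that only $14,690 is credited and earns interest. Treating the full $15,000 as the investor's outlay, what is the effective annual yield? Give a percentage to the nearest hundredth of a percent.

Value after one year: 14,690 × (1 + 0.0530/2)^2 = 14,690 × 1.053702 = $15,478.89.
Effective yield on the $15,000 outlay: 15,478.89 / 15,000 − 1 = 0.031926 = 3.19%.

3.19%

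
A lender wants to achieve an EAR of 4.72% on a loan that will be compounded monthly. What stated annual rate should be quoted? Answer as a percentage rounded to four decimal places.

4.6209%

(1 + r/12)^12 − 1 = 0.0472, so 1 + r/12 = 1.0472^(1/12).
r/12 = 0.003851, so r = 0.046209 = 4.6209%.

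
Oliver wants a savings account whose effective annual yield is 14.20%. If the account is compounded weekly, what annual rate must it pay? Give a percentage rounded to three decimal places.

(1 + r/52)^52 − 1 = 0.1420, so 1 + r/52 = 1.1420^(1/52).
r/52 = 0.002557, so r = 0.132951 = 13.295%.

13.295%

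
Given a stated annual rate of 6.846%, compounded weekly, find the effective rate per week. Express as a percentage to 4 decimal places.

0.1317%

With a nominal annual rate compounded weekly, the periodic rate is the nominal rate divided by 52.
i = 0.06846 / 52 = 0.0013165 = 0.1317%.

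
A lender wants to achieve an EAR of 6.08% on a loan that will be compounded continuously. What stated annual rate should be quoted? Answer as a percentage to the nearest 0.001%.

5.902%

Continuous: nominal r satisfies e^r − 1 = 0.0608.
r = ln(1 + 0.0608) = ln(1.0608) = 0.059023 = 5.902%.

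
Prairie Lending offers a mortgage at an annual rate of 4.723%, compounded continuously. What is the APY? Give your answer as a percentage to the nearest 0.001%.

With continuous compounding, EAR = e^0.04723 − 1.
e^0.04723 = 1.048363, so EAR = 0.048363 = 4.836%.

4.836%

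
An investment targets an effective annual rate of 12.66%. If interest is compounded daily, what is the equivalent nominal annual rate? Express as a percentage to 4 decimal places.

(1 + r/365)^365 − 1 = 0.1266, so 1 + r/365 = 1.1266^(1/365).
r/365 = 0.000327, so r = 0.119224 = 11.9224%.

11.9224%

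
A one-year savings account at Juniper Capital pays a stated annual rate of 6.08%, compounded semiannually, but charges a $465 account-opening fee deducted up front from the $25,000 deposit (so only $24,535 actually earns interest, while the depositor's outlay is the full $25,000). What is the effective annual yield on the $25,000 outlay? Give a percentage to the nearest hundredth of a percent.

4.20%

Value after one year: 24,535 × (1 + 0.0608/2)^2 = 24,535 × 1.061724 = $26,049.40.
Effective yield on the $25,000 outlay: 26,049.40 / 25,000 − 1 = 0.041976 = 4.20%.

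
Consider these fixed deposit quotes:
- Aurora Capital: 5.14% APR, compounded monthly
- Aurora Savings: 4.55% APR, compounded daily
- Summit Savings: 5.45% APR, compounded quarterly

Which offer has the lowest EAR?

Aurora Capital: (1 + 0.0514/12)^12 − 1 = 5.263%
Aurora Savings: (1 + 0.0455/365)^365 − 1 = 4.655%
Summit Savings: (1 + 0.0545/4)^4 − 1 = 5.562%
The lowest effective annual rate is Aurora Savings at 4.655%.

Aurora Savings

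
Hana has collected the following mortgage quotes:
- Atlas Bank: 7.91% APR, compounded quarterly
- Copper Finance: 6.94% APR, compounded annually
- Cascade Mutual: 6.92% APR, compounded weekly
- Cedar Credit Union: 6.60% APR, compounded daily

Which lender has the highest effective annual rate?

Atlas Bank: (1 + 0.0791/4)^4 − 1 = 8.148%
Copper Finance: compounded annually, EAR = 6.940%
Cascade Mutual: (1 + 0.0692/52)^52 − 1 = 7.160%
Cedar Credit Union: (1 + 0.0660/365)^365 − 1 = 6.822%
The highest effective annual rate is Atlas Bank at 8.148%.

Atlas Bank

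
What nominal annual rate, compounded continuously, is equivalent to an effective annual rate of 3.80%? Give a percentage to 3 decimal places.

3.730%

Continuous: nominal r satisfies e^r − 1 = 0.0380.
r = ln(1 + 0.0380) = ln(1.0380) = 0.037296 = 3.730%.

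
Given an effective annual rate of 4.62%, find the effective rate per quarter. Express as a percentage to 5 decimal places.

1.13551%

The per-quarter rate i satisfies (1 + i)^4 = 1 + 0.0462.
i = 1.0462^(1/4) − 1 = 0.0113551 = 1.13551%.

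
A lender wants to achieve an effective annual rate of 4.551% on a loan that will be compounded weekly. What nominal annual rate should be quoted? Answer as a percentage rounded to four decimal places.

4.4524%

(1 + r/52)^52 − 1 = 0.04551, so 1 + r/52 = 1.04551^(1/52).
r/52 = 0.000856, so r = 0.044524 = 4.4524%.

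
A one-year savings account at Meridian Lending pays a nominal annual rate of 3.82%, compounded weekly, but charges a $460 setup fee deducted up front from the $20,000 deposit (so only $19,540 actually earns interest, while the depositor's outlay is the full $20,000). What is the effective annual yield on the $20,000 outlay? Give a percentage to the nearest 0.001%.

Value after one year: 19,540 × (1 + 0.0382/52)^52 = 19,540 × 1.038924 = $20,300.58.
Effective yield on the $20,000 outlay: 20,300.58 / 20,000 − 1 = 0.015029 = 1.503%.

1.503%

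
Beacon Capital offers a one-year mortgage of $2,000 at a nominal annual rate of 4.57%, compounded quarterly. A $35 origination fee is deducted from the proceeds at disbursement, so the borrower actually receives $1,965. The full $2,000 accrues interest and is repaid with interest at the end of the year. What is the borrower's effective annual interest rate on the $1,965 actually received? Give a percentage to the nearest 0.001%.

6.513%

Amount owed after one year: 2,000 × (1 + 0.0457/4)^4 = 2,000 × 1.046489 = $2,092.98.
Effective rate on net proceeds: 2,092.98 / 1,965 − 1 = 0.065129 = 6.513%.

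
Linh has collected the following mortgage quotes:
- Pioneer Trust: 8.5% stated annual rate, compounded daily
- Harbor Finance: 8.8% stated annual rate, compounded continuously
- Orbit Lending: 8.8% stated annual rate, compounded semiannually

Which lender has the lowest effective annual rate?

Pioneer Trust: (1 + 0.085/365)^365 − 1 = 8.871%
Harbor Finance: e^0.088 − 1 = 9.199%
Orbit Lending: (1 + 0.088/2)^2 − 1 = 8.994%
The lowest effective annual rate is Pioneer Trust at 8.871%.

Pioneer Trust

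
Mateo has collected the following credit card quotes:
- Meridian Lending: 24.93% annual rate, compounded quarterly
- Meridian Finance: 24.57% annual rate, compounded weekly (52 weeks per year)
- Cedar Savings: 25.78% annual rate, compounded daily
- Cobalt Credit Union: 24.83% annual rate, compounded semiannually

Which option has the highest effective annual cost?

Cedar Savings

Meridian Lending: (1 + 0.2493/4)^4 − 1 = 27.359%
Meridian Finance: (1 + 0.2457/52)^52 − 1 = 27.778%
Cedar Savings: (1 + 0.2578/365)^365 − 1 = 29.396%
Cobalt Credit Union: (1 + 0.2483/2)^2 − 1 = 26.371%
The highest effective annual rate is Cedar Savings at 29.396%.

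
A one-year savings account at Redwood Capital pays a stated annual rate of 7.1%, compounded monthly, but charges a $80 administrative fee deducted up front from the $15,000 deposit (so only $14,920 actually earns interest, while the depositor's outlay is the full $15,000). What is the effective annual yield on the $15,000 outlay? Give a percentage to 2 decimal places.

Value after one year: 14,920 × (1 + 0.071/12)^12 = 14,920 × 1.073357 = $16,014.48.
Effective yield on the $15,000 outlay: 16,014.48 / 15,000 − 1 = 0.067632 = 6.76%.

6.76%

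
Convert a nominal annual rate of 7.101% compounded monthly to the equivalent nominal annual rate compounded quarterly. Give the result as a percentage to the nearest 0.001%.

EAR = (1 + 0.07101/12)^12 − 1 = 0.073367.
Solve (1 + r/4)^4 = 1.073367: r/4 = 1.073367^(1/4) − 1 = 0.017858, so r = 0.071431 = 7.143%.

7.143%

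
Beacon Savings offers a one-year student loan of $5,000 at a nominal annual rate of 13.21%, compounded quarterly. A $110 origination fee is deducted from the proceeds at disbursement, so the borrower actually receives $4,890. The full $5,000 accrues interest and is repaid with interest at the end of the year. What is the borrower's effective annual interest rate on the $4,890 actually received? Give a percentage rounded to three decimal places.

Amount owed after one year: 5,000 × (1 + 0.1321/4)^4 = 5,000 × 1.138789 = $5,693.95.
Effective rate on net proceeds: 5,693.95 / 4,890 − 1 = 0.164406 = 16.441%.

16.441%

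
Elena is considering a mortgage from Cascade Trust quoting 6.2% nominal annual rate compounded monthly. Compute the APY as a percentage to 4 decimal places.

6.3793%

EAR = (1 + 0.062/12)^12 − 1.
= (1 + 0.005167)^12 − 1 = 1.063793 − 1 = 6.3793%.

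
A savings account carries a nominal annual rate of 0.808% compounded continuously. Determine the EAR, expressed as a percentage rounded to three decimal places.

0.811%

With continuous compounding, EAR = e^0.00808 − 1.
e^0.00808 = 1.008113, so EAR = 0.008113 = 0.811%.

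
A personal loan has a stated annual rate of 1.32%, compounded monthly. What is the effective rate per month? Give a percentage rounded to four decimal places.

0.1100%

With a nominal annual rate compounded monthly, the periodic rate is the nominal rate divided by 12.
i = 0.0132 / 12 = 0.0011000 = 0.1100%.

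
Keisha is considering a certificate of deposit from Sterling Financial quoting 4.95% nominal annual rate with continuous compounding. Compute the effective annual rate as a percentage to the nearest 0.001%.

5.075%

With continuous compounding, EAR = e^0.0495 − 1.
e^0.0495 = 1.050746, so EAR = 0.050746 = 5.075%.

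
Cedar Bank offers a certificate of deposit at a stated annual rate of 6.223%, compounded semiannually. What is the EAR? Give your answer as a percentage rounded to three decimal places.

6.320%

EAR = (1 + 0.06223/2)^2 − 1.
= 1.063198 − 1 = 6.320%.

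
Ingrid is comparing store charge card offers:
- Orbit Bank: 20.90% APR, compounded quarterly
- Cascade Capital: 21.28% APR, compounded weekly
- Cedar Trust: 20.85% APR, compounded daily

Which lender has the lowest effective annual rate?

Orbit Bank

Orbit Bank: (1 + 0.2090/4)^4 − 1 = 22.596%
Cascade Capital: (1 + 0.2128/52)^52 − 1 = 23.660%
Cedar Trust: (1 + 0.2085/365)^365 − 1 = 23.176%
The lowest effective annual rate is Orbit Bank at 22.596%.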